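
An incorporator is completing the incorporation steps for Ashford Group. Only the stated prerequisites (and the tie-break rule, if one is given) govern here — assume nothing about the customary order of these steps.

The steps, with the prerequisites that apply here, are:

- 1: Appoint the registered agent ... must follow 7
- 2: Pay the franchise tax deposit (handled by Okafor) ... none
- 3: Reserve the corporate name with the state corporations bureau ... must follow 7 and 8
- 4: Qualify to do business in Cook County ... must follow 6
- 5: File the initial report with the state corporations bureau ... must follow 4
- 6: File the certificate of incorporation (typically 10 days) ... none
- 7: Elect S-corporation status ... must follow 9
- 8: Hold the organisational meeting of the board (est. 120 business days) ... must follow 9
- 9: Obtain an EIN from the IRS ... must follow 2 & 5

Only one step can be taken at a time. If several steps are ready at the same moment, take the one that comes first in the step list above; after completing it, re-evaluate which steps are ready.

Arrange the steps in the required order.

2 → 6 → 4 → 5 → 9 → 7 → 1 → 8 → 3

2 and 6 have no prerequisites; 2 is listed earlier, so 2 is first.
Next only 6 has its prerequisites met → 6.
4 needed 6, now all done → 4.
5 needed 4, now all done → 5.
9 needed 2 and 5, now all done → 9.
Now 7 and 8 have their prerequisites met. 7 is listed earlier, so 7 next.
Now 1 and 8 have their prerequisites met. 1 is listed earlier, so 1 next.
8 needed 9, now all done → 8.
That leaves 3 as the only ready step → 3.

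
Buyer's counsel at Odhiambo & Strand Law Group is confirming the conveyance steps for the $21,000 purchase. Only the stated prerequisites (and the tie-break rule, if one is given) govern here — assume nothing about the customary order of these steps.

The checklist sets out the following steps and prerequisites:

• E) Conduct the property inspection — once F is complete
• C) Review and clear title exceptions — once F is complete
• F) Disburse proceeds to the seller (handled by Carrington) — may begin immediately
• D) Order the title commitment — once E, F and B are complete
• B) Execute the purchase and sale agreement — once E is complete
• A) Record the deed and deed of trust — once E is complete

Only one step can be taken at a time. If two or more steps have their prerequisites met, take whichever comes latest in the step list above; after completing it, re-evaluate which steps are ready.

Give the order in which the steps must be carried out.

F has no prerequisites → F first.
C and E are both available; C is listed later → C.
Next only E has its prerequisites met → E.
Ready: A and B. A is listed later → A.
Next only B has its prerequisites met → B.
That leaves D as the only ready step → D.

F → C → E → A → B → D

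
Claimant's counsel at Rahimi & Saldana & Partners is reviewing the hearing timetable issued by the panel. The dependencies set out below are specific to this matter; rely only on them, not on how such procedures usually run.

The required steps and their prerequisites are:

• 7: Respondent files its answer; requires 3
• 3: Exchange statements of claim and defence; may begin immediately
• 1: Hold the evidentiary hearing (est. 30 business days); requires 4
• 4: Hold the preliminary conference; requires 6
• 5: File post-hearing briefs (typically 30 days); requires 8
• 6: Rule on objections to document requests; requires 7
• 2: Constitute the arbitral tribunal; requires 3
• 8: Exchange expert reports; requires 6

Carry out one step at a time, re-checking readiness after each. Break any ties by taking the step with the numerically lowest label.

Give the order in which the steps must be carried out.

3 has no prerequisites → 3 first.
2 and 7 are both available; 2 has the earlier label → 2.
7 needed 3, now all done → 7.
That leaves 6 as the only ready step → 6.
4 and 8 are both available; 4 has the earlier label → 4.
1 now also ready, so the ready set is {1, 8}; 1 has the earlier label → 1.
8 needed 6, now all done → 8.
5 needed 8, now all done → 5.

3, 2, 7, 6, 4, 1, 8, 5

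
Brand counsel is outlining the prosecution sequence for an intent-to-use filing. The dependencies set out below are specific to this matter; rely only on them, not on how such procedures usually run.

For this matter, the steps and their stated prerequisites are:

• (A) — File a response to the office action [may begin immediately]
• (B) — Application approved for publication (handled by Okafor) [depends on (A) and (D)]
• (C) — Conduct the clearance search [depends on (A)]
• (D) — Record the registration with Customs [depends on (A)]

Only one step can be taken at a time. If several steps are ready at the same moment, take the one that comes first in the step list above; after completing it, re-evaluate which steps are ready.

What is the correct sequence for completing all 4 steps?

(A) is the only step with nothing outstanding, so it goes first.
Now (C) and (D) have their prerequisites met. (C) is listed earlier, so (C) next.
That leaves (D) as the only ready step → (D).
(B) needed (A) and (D), now all done → (B).

(A) → (C) → (D) → (B)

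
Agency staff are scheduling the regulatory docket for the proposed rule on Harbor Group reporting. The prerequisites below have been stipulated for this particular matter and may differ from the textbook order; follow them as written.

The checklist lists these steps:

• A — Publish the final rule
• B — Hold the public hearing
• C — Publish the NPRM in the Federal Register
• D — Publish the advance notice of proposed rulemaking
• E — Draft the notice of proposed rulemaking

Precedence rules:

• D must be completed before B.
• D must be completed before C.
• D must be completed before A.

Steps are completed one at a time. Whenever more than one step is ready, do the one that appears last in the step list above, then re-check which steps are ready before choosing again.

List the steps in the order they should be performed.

Nothing is required for E and D. E is listed later → E first.
That leaves D as the only ready step → D.
Ready: C, B and A. C is listed later → C.
Ready: B and A. B is listed later → B.
A needed D, now all done → A.

E D C B A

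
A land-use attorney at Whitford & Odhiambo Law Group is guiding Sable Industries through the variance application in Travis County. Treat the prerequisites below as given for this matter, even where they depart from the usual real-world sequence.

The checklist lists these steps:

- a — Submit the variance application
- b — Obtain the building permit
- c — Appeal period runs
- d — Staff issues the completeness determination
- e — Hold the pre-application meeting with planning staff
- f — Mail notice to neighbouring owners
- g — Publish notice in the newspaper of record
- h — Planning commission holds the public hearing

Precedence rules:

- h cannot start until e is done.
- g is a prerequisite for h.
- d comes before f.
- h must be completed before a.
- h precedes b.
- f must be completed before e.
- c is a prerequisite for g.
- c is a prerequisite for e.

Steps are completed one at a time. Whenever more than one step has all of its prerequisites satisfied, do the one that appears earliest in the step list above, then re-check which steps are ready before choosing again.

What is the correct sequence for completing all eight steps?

c, d, f, e, g, h, a, b

c and d have no prerequisites; c is listed earlier, so c is first.
g now also ready, so the ready set is {d, g}; d is listed earlier → d.
f now also ready, so the ready set is {f, g}; f is listed earlier → f.
e now also ready, so the ready set is {e, g}; e is listed earlier → e.
g needed c, now all done → g.
h needed e and g, now all done → h.
a and b are both available; a is listed earlier → a.
b needed h, now all done → b.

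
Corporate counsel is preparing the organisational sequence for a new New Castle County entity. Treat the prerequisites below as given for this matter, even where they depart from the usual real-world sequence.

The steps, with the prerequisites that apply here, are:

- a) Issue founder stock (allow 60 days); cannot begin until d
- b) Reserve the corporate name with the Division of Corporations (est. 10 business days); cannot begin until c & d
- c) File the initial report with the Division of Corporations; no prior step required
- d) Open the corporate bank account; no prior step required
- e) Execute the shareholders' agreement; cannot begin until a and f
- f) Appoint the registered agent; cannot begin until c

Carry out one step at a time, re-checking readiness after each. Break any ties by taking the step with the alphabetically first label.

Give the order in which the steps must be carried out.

c and d have no prerequisites; c has the earlier label, so c is first.
f now also ready, so the ready set is {d, f}; d has the earlier label → d.
a and b now also ready, so the ready set is {a, b, f}; a has the earlier label → a.
Ready: b and f. b has the earlier label → b.
Next only f has its prerequisites met → f.
e needed a and f, now all done → e.

c, d, a, b, f, e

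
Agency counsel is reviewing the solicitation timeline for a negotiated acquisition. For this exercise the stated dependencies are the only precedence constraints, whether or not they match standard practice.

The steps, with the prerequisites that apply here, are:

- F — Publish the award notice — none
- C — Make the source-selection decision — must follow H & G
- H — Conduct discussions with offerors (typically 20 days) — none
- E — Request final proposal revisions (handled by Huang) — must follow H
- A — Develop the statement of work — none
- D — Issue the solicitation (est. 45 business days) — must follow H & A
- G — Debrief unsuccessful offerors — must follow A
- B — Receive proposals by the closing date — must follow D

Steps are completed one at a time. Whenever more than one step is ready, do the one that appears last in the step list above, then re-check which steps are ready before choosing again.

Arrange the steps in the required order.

A G H D B E C F

Nothing is required for A, H and F. A is listed later → A first.
Ready: G, H and F. G is listed later → G.
Ready: H and F. H is listed later → H.
D, E and C now also ready, so the ready set is {D, E, C, F}; D is listed later → D.
B now also ready, so the ready set is {B, E, C, F}; B is listed later → B.
E, C and F are all available; E is listed later → E.
C and F are both available; C is listed later → C.
F is the only step now ready → F.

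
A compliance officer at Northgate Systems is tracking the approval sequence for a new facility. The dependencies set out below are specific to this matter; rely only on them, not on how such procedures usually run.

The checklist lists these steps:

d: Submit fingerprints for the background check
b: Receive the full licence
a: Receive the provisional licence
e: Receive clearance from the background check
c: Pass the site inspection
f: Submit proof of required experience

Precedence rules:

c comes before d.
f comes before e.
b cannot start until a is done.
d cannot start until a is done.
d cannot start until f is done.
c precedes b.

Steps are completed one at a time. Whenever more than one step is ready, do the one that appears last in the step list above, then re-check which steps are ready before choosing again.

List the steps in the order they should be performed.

f, c and a have no prerequisites; f is listed later, so f is first.
c, e and a are all available; c is listed later → c.
e and a are both available; e is listed later → e.
a is the only step now ready → a.
Now b and d have their prerequisites met. b is listed later, so b next.
That leaves d as the only ready step → d.

f → c → e → a → b → d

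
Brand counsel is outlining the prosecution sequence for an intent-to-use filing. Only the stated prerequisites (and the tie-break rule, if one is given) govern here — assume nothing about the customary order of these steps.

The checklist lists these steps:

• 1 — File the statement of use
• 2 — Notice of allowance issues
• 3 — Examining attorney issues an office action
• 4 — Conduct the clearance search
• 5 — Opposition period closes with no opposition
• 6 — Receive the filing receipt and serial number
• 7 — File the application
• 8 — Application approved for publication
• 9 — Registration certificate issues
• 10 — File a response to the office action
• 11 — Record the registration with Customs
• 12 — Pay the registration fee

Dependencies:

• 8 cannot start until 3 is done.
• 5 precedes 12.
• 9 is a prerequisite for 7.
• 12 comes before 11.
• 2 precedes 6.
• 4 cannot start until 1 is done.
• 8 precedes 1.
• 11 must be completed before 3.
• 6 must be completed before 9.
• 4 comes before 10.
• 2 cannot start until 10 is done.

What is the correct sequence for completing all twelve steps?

5 is the only step with nothing outstanding, so it goes first.
12 needed 5, now all done → 12.
That leaves 11 as the only ready step → 11.
3 needed 11, now all done → 3.
8 needed 3, now all done → 8.
Next only 1 has its prerequisites met → 1.
4 needed 1, now all done → 4.
10 needed 4, now all done → 10.
2 needed 10, now all done → 2.
6 needed 2, now all done → 6.
That leaves 9 as the only ready step → 9.
Next only 7 has its prerequisites met → 7.

5 12 11 3 8 1 4 10 2 6 9 7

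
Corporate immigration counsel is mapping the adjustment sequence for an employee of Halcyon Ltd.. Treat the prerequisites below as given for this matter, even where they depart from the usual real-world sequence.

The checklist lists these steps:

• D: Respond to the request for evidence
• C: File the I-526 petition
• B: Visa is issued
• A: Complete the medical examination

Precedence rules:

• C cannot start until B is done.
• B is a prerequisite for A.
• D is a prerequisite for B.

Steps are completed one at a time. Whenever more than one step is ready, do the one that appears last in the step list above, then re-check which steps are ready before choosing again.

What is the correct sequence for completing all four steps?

D, B, A, C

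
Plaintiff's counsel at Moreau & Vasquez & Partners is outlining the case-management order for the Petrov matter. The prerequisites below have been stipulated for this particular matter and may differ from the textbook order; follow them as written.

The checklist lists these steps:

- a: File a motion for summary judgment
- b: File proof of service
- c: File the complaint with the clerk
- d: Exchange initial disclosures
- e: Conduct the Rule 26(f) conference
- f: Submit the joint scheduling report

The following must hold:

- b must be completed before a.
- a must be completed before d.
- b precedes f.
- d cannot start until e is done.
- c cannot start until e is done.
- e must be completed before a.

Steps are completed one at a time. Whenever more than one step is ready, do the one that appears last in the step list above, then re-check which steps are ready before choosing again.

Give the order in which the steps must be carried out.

Nothing is required for e and b. e is listed later → e first.
c now also ready, so the ready set is {c, b}; c is listed later → c.
b is the only step now ready → b.
Now f and a have their prerequisites met. f is listed later, so f next.
a is the only step now ready → a.
d needed e and a, now all done → d.

e, c, b, f, a, d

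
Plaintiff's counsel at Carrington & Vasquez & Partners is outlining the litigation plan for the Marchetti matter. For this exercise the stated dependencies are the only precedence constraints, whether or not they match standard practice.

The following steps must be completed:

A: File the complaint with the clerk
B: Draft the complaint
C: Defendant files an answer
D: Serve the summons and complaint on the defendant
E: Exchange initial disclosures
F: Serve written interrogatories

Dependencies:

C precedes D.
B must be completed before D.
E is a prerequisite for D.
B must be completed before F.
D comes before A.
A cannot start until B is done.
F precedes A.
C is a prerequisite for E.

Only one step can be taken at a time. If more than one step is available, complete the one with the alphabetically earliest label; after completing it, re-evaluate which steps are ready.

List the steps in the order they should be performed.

B → C → E → D → F → A

B and C have no prerequisites; B has the earlier label, so B is first.
C and F are both available; C has the earlier label → C.
Now E and F have their prerequisites met. E has the earlier label, so E next.
D now also ready, so the ready set is {D, F}; D has the earlier label → D.
That leaves F as the only ready step → F.
Next only A has its prerequisites met → A.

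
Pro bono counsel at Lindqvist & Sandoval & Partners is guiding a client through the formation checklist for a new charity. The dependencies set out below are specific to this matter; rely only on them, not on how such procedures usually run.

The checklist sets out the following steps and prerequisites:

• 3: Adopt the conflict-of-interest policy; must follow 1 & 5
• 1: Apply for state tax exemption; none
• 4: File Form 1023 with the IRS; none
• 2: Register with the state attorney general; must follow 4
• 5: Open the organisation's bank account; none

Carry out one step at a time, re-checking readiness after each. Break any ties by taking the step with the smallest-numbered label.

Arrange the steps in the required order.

1, 4, 2, 5, 3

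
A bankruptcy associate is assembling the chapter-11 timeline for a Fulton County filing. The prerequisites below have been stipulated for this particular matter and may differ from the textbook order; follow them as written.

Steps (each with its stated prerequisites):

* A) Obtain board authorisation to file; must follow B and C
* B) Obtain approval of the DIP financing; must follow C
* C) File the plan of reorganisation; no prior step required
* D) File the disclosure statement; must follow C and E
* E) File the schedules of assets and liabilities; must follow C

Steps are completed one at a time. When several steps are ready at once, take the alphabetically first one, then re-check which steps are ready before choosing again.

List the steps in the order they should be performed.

Only C has no prerequisites, so it is first.
B and E are both available; B has the earlier label → B.
A and E are both available; A has the earlier label → A.
That leaves E as the only ready step → E.
D needed C and E, now all done → D.

C, B, A, E, D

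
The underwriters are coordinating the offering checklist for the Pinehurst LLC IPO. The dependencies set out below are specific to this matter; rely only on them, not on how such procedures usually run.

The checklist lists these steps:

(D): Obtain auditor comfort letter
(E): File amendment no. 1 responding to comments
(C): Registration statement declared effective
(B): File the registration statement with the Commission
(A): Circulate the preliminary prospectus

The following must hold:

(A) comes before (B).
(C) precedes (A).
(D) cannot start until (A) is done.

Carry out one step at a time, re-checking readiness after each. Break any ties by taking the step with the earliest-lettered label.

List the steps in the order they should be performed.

(C), (A), (B), (D), (E)

Nothing is required for (C) and (E). (C) has the earlier label → (C) first.
Now (A) and (E) have their prerequisites met. (A) has the earlier label, so (A) next.
(B) and (D) now also ready, so the ready set is {(B), (D), (E)}; (B) has the earlier label → (B).
(D) and (E) are both available; (D) has the earlier label → (D).
That leaves (E) as the only ready step → (E).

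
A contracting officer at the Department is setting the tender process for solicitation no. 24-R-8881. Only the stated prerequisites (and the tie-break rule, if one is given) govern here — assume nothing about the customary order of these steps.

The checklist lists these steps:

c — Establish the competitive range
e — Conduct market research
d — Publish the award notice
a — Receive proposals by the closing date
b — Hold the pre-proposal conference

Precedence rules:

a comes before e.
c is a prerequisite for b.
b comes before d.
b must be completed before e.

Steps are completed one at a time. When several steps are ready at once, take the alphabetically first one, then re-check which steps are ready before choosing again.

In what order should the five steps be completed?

a, c, b, d, e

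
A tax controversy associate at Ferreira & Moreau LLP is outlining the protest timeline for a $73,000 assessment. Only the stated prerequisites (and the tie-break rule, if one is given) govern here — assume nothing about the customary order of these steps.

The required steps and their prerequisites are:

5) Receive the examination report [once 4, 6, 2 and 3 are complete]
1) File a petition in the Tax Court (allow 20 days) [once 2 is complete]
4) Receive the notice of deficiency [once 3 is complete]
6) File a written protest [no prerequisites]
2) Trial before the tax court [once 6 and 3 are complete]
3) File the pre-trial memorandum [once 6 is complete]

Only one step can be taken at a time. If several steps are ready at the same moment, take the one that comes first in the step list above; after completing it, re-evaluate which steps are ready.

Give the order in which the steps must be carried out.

6, 3, 4, 2, 5, 1

6 has no prerequisites → 6 first.
3 needed 6, now all done → 3.
Now 4 and 2 have their prerequisites met. 4 is listed earlier, so 4 next.
2 is the only step now ready → 2.
Now 5 and 1 have their prerequisites met. 5 is listed earlier, so 5 next.
1 needed 2, now all done → 1.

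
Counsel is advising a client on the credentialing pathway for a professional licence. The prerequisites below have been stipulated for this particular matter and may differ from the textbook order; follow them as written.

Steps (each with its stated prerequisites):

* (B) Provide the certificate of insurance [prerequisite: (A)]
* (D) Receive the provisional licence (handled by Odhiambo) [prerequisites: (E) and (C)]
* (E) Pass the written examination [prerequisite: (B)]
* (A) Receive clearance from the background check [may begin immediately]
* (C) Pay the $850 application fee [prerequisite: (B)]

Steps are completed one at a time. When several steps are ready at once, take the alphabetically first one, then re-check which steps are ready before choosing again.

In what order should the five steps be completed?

(A), (B), (C), (E), (D)

Only (A) has no prerequisites, so it is first.
(B) needed (A), now all done → (B).
Ready: (C) and (E). (C) has the earlier label → (C).
Next only (E) has its prerequisites met → (E).
(D) needed (C) and (E), now all done → (D).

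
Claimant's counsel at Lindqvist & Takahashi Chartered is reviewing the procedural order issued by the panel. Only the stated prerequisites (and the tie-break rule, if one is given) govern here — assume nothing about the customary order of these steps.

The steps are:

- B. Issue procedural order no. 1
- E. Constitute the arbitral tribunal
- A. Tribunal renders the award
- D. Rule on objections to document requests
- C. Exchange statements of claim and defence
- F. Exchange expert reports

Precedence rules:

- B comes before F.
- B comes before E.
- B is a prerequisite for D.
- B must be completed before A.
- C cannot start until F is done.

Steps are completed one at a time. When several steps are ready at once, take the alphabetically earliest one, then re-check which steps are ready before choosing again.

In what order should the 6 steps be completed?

B, A, D, E, F, C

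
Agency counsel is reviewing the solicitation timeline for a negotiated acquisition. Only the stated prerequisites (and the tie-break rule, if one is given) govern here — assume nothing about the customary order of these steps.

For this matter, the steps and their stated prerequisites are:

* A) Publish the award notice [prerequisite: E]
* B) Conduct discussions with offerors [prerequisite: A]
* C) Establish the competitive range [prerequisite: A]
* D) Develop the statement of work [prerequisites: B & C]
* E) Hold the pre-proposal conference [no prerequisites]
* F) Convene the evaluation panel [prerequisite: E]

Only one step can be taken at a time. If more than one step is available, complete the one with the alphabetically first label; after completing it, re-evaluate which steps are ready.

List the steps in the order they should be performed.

E is the only step with nothing outstanding, so it goes first.
Ready: A and F. A has the earlier label → A.
B and C now also ready, so the ready set is {B, C, F}; B has the earlier label → B.
C and F are both available; C has the earlier label → C.
D now also ready, so the ready set is {D, F}; D has the earlier label → D.
F is the only step now ready → F.

E → A → B → C → D → F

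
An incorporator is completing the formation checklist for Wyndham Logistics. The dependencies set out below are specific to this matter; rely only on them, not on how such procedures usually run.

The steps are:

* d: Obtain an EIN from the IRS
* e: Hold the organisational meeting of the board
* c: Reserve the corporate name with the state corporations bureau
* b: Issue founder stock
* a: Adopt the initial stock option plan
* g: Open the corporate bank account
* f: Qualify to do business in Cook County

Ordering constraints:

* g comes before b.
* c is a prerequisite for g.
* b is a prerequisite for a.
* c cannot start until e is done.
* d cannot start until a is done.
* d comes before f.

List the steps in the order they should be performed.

e c g b a d f

e has no prerequisites → e first.
Next only c has its prerequisites met → c.
g needed c, now all done → g.
b needed g, now all done → b.
That leaves a as the only ready step → a.
d is the only step now ready → d.
f needed d, now all done → f.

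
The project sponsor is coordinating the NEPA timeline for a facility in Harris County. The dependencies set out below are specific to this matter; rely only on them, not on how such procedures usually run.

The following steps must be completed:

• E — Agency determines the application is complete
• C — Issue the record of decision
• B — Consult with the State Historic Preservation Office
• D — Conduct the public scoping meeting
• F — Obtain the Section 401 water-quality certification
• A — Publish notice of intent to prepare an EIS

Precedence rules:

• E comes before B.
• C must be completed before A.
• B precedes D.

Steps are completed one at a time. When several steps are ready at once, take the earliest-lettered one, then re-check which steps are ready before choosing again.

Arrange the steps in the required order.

C → A → E → B → D → F

Nothing is required for C, E and F. C has the earlier label → C first.
A now also ready, so the ready set is {A, E, F}; A has the earlier label → A.
E and F are both available; E has the earlier label → E.
B now also ready, so the ready set is {B, F}; B has the earlier label → B.
D now also ready, so the ready set is {D, F}; D has the earlier label → D.
F is the only step now ready → F.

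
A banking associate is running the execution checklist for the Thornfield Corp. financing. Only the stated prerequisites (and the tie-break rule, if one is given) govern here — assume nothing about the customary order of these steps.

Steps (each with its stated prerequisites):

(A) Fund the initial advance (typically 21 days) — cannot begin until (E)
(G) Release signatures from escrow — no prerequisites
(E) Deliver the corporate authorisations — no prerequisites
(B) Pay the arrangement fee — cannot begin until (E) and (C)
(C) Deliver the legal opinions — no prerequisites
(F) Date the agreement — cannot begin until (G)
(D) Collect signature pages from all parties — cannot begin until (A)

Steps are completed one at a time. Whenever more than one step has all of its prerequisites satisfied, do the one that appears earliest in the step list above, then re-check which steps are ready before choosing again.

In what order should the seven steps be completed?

Nothing is required for (G), (E) and (C). (G) is listed earlier → (G) first.
(F) now also ready, so the ready set is {(E), (C), (F)}; (E) is listed earlier → (E).
(A) now also ready, so the ready set is {(A), (C), (F)}; (A) is listed earlier → (A).
Now (C), (F) and (D) have their prerequisites met. (C) is listed earlier, so (C) next.
(B) now also ready, so the ready set is {(B), (F), (D)}; (B) is listed earlier → (B).
Ready: (F) and (D). (F) is listed earlier → (F).
(D) needed (A), now all done → (D).

(G) → (E) → (A) → (C) → (B) → (F) → (D)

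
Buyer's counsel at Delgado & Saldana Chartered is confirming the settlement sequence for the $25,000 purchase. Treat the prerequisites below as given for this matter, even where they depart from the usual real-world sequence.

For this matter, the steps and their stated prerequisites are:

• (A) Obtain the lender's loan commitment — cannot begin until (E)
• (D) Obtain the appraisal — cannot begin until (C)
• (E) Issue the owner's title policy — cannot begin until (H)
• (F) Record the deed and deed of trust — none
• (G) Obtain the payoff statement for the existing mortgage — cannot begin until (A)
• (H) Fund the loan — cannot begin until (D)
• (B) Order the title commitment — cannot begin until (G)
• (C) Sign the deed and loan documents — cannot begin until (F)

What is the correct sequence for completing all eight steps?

(F) is the only step with nothing outstanding, so it goes first.
Next only (C) has its prerequisites met → (C).
Next only (D) has its prerequisites met → (D).
(H) needed (D), now all done → (H).
(E) needed (H), now all done → (E).
(A) needed (E), now all done → (A).
(G) needed (A), now all done → (G).
(B) is the only step now ready → (B).

(F) (C) (D) (H) (E) (A) (G) (B)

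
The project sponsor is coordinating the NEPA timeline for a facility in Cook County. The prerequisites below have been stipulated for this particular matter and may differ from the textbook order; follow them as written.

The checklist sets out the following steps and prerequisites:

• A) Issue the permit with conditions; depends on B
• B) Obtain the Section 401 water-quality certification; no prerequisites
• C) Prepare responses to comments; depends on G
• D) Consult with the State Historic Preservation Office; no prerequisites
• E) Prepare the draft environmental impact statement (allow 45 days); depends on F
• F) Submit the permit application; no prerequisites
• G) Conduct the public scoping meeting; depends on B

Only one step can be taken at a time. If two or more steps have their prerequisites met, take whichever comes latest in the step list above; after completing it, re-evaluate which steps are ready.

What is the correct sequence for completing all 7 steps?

F, D and B have no prerequisites; F is listed later, so F is first.
E now also ready, so the ready set is {E, D, B}; E is listed later → E.
Ready: D and B. D is listed later → D.
B is the only step now ready → B.
G and A are both available; G is listed later → G.
C now also ready, so the ready set is {C, A}; C is listed later → C.
That leaves A as the only ready step → A.

F → E → D → B → G → C → A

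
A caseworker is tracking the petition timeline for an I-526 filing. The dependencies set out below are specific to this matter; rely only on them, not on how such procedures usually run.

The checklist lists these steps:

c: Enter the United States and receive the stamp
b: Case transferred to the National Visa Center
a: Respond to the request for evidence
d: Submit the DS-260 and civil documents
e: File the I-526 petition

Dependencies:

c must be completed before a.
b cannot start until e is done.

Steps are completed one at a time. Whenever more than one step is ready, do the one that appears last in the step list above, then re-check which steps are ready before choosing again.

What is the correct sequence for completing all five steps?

Nothing is required for e, d and c. e is listed later → e first.
d, b and c are all available; d is listed later → d.
Now b and c have their prerequisites met. b is listed later, so b next.
Next only c has its prerequisites met → c.
Next only a has its prerequisites met → a.

e → d → b → c → a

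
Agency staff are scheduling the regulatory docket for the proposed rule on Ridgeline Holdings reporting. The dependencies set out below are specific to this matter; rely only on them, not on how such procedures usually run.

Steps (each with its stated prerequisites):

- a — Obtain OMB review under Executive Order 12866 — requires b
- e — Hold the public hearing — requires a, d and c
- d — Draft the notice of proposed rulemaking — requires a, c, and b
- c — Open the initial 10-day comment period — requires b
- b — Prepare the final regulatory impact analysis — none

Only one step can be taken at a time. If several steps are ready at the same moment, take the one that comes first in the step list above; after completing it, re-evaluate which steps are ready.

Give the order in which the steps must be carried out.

b has no prerequisites → b first.
Ready: a and c. a is listed earlier → a.
That leaves c as the only ready step → c.
d needed a, c and b, now all done → d.
Next only e has its prerequisites met → e.

b a c d e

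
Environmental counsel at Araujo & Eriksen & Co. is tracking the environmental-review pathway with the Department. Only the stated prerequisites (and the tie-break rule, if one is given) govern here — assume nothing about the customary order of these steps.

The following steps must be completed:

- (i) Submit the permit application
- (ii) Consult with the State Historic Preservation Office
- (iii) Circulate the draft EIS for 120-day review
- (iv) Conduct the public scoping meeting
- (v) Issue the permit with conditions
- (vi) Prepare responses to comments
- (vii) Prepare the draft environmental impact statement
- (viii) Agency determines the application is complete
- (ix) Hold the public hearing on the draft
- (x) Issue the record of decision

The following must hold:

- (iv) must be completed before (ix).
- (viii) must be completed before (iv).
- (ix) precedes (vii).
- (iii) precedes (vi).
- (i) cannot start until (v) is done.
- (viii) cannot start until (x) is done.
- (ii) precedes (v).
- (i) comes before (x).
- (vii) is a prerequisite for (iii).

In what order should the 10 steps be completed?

(ii) (v) (i) (x) (viii) (iv) (ix) (vii) (iii) (vi)

(ii) is the only step with nothing outstanding, so it goes first.
Next only (v) has its prerequisites met → (v).
Next only (i) has its prerequisites met → (i).
Next only (x) has its prerequisites met → (x).
(viii) needed (x), now all done → (viii).
(iv) needed (viii), now all done → (iv).
Next only (ix) has its prerequisites met → (ix).
Next only (vii) has its prerequisites met → (vii).
(iii) is the only step now ready → (iii).
(vi) needed (iii), now all done → (vi).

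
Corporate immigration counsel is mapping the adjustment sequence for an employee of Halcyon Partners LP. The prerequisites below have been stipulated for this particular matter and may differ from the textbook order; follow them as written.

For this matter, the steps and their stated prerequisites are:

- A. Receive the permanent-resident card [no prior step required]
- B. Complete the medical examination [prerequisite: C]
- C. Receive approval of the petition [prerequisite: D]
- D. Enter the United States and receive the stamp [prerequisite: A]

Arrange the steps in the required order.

A → D → C → B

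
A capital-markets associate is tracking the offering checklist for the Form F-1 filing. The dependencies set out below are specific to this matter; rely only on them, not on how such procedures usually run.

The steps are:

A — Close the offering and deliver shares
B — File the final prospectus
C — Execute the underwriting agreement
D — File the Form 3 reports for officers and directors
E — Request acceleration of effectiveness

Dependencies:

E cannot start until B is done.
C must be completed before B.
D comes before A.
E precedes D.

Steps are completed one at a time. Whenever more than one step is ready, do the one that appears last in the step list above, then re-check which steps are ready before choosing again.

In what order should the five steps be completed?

C → B → E → D → A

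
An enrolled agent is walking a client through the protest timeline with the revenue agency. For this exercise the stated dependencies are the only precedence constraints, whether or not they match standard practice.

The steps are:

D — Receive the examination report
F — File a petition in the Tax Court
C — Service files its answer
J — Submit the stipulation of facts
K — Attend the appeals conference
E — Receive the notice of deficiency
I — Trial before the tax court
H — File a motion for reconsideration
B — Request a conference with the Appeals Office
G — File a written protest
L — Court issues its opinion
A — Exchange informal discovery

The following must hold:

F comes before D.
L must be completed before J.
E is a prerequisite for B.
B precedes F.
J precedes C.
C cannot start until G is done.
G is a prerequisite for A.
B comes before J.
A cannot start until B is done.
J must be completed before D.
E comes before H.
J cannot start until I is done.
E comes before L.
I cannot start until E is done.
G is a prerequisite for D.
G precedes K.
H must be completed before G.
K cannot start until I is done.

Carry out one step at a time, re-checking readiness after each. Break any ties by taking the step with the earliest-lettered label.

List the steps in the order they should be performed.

E has no prerequisites → E first.
Ready: B, H, I and L. B has the earlier label → B.
F now also ready, so the ready set is {F, H, I, L}; F has the earlier label → F.
Ready: H, I and L. H has the earlier label → H.
G now also ready, so the ready set is {G, I, L}; G has the earlier label → G.
A now also ready, so the ready set is {A, I, L}; A has the earlier label → A.
I and L are both available; I has the earlier label → I.
Ready: K and L. K has the earlier label → K.
L needed E, now all done → L.
J needed B, I and L, now all done → J.
Now C and D have their prerequisites met. C has the earlier label, so C next.
D is the only step now ready → D.

E B F H G A I K L J C D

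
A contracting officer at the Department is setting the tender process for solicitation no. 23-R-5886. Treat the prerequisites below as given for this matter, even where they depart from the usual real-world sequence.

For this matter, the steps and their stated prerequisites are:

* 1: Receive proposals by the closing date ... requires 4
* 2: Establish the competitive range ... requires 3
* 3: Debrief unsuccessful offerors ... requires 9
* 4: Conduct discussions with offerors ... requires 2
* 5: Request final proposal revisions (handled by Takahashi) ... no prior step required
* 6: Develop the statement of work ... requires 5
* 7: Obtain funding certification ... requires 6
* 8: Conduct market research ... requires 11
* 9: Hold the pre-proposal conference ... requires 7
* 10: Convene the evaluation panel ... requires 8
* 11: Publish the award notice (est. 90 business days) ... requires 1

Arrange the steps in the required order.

5 is the only step with nothing outstanding, so it goes first.
Next only 6 has its prerequisites met → 6.
7 needed 6, now all done → 7.
That leaves 9 as the only ready step → 9.
Next only 3 has its prerequisites met → 3.
That leaves 2 as the only ready step → 2.
Next only 4 has its prerequisites met → 4.
1 needed 4, now all done → 1.
11 needed 1, now all done → 11.
That leaves 8 as the only ready step → 8.
10 needed 8, now all done → 10.

5 6 7 9 3 2 4 1 11 8 10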